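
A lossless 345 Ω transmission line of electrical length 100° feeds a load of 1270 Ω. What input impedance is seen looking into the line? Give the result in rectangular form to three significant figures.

tan(βl) = tan(100°) = -5.67
Z_in = Z_0·(Z_L + jZ_0·tanβl)/(Z_0 + jZ_L·tanβl)
     = 345·(1270 − j1960)/(345 − j7200)

Z_in ≈ 96.4 + j56.2 Ω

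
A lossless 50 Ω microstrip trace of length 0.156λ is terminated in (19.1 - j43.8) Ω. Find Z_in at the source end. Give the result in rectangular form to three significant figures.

βl = 2π × 0.156 = 56.2°
tan(βl) = tan(56.2°) = 1.49
Z_in = Z_0·(Z_L + jZ_0·tanβl)/(Z_0 + jZ_L·tanβl)
     = 50·(19.1 + j30.8)/(115 + j28.5)

Z_in ≈ 10.9 + j10.6 Ω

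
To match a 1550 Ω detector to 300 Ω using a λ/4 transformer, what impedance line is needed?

Z_qwt ≈ 682 Ω

Z_qwt = √(Z_0·R_L) = √(300 × 1550) = √465000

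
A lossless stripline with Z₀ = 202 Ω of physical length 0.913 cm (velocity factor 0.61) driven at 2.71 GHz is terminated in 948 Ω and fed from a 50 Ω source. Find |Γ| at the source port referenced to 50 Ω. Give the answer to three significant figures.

|Γ| ≈ 0.806

λ = v/f = 0.61·c / 2.71 GHz = 0.0675 m
βl = 2π·l/λ = 2π × 0.135 = 48.7°
tan(βl) = 1.14
Z_in = Z_0·(Z_L + jZ_0·tanβl)/(Z_0 + jZ_L·tanβl) = 73.7 − j164 Ω
Γ_s = (Z_in − Z_s)/(Z_in + Z_s) = (23.7 − j164)/(124 − j164), |Γ_s| = 0.806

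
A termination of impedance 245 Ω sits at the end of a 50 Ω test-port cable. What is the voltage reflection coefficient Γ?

Γ = 0.661

Γ = (Z_L − Z_0)/(Z_L + Z_0) = (245 − 50)/(245 + 50) = 195/295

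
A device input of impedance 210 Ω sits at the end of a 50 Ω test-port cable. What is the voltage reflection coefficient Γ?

Γ = 0.615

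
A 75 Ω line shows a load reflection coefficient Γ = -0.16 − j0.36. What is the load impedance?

Z_L = Z_0·(1 + Γ)/(1 − Γ) = 75·(0.84 − j0.36)/(1.16 + j0.36)

Z_L ≈ 43 − j36.6 Ω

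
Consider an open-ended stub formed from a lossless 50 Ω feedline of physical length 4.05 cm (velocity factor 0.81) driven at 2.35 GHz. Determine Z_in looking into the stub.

Z_in ≈ +j61.7 Ω

λ = v/f = 0.81·c / 2.35 GHz = 0.103 m
βl = 2π·l/λ = 2π × 0.392 = 141°
tan(βl) = -0.81
For an open-ended stub, Z_in = −jZ_0·cot(βl) = −jZ_0/tan(βl)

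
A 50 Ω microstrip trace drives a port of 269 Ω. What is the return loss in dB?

RL ≈ 3.27 dB

Γ = (269 − 50)/(269 + 50) = 0.687
RL = −20·log₁₀|Γ| = −20·log₁₀(0.687)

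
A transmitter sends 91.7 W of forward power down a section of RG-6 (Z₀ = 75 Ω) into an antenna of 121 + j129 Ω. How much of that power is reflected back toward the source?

P_reflected ≈ 31.2 W

|Γ| = |(46 + j129)/(196 + j129)| = 0.584
|Γ|² = 0.341
P_refl = |Γ|²·P_inc = 31.2 W, P_del = (1 − |Γ|²)·P_inc = 60.5 W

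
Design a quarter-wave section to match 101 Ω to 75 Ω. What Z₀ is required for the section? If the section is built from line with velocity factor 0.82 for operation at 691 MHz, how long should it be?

Z_qwt ≈ 87 Ω; length ≈ 8.9 cm

Z_qwt = √(Z_0·R_L) = √(75 × 101) = √7575
λ = 0.82·c/f = 0.356 m, so l = λ/4 = 0.089 m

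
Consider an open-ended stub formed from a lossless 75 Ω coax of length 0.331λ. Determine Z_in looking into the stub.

Z_in ≈ +j41.8 Ω

βl = 2π × 0.331 = 119°
tan(βl) = -1.79
For an open-ended stub, Z_in = −jZ_0·cot(βl) = −jZ_0/tan(βl)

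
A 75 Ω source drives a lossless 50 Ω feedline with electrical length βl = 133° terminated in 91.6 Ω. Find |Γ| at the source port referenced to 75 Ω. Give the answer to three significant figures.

tan(βl) = -1.07
Z_in = Z_0·(Z_L + jZ_0·tanβl)/(Z_0 + jZ_L·tanβl) = 40.5 + j26 Ω
Γ_s = (Z_in − Z_s)/(Z_in + Z_s) = (-34.5 + j26)/(116 + j26), |Γ_s| = 0.365

|Γ| ≈ 0.365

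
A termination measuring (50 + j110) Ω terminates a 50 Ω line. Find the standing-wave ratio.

Γ = (Z_L − Z_0)/(Z_L + Z_0) = (0 + j110)/(100 + j110)
|Γ| = 110/149 = 0.74
VSWR = (1 + |Γ|)/(1 − |Γ|) = 1.74/0.26

VSWR ≈ 6.69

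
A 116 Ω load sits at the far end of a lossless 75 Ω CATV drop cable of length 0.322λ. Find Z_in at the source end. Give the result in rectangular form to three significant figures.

βl = 2π × 0.322 = 116°
tan(βl) = tan(116°) = -2.06
Z_in = Z_0·(Z_L + jZ_0·tanβl)/(Z_0 + jZ_L·tanβl)
     = 75·(116 − j154)/(75 − j239)

Z_in ≈ 54.6 + j19.3 Ω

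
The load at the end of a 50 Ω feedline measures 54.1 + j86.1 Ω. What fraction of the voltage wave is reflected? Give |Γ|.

Γ = (Z_L − Z_0)/(Z_L + Z_0) = (4.1 + j86.1)/(104.1 + j86.1)
|Γ| = 86.2/135

|Γ| ≈ 0.638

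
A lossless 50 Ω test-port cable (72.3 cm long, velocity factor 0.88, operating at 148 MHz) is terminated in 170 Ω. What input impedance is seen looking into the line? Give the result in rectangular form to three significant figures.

λ = v/f = 0.88·c / 148 MHz = 1.78 m
βl = 2π·l/λ = 2π × 0.405 = 146°
tan(βl) = tan(146°) = -0.677
Z_in = Z_0·(Z_L + jZ_0·tanβl)/(Z_0 + jZ_L·tanβl)
     = 50·(170 − j33.8)/(50 − j115)

Z_in ≈ 39.4 + j56.8 Ω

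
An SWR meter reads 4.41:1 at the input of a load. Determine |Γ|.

|Γ| ≈ 0.63

|Γ| = (S − 1)/(S + 1) = (4.41 − 1)/(4.41 + 1) = 3.41/5.41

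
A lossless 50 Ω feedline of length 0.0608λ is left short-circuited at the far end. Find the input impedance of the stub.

βl = 2π × 0.0608 = 21.9°
tan(βl) = 0.402
For a short-circuited stub, Z_in = jZ_0·tan(βl)

Z_in ≈ +j20.1 Ω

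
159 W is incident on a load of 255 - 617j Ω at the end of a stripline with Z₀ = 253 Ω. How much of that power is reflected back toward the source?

|Γ| = |(2 − j617)/(508 − j617)| = 0.772
|Γ|² = 0.596
P_refl = |Γ|²·P_inc = 94.8 W, P_del = (1 − |Γ|²)·P_inc = 64.2 W

P_reflected ≈ 94.8 W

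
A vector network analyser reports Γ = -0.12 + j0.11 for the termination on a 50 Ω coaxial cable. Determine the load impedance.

Z_L = Z_0·(1 + Γ)/(1 − Γ) = 50·(0.88 + j0.11)/(1.12 − j0.11)

Z_L ≈ 38.4 + j8.69 Ω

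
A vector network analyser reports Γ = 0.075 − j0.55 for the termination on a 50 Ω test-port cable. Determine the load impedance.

Z_L = Z_0·(1 + Γ)/(1 − Γ) = 50·(1.07 − j0.55)/(0.925 + j0.55)

Z_L ≈ 29.9 − j47.5 Ω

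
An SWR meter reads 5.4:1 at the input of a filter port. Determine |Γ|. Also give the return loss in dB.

|Γ| ≈ 0.688; return loss ≈ 3.25 dB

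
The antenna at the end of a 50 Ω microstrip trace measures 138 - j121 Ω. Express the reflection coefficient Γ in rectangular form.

Γ ≈ 0.624 − j0.242

Γ = (Z_L − Z_0)/(Z_L + Z_0) = (88 − j121)/(188 − j121)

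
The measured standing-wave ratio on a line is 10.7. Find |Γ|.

|Γ| ≈ 0.829

|Γ| = (S − 1)/(S + 1) = (10.7 − 1)/(10.7 + 1) = 9.7/11.7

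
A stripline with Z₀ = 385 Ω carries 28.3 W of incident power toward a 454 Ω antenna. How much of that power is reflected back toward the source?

Γ = (454 − 385)/(454 + 385) = 0.0822
|Γ|² = 0.00676
P_refl = |Γ|²·P_inc = 0.191 W, P_del = (1 − |Γ|²)·P_inc = 28.1 W

P_reflected ≈ 0.191 W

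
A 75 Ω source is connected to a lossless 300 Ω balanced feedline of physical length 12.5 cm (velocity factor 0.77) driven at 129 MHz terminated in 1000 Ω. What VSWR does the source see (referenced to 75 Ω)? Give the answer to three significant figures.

VSWR ≈ 11.3

λ = v/f = 0.77·c / 129 MHz = 1.79 m
βl = 2π·l/λ = 2π × 0.0698 = 25.1°
tan(βl) = 0.469
Z_in = Z_0·(Z_L + jZ_0·tanβl)/(Z_0 + jZ_L·tanβl) = 354 − j413 Ω
Γ_s = (Z_in − Z_s)/(Z_in + Z_s) = (279 − j413)/(429 − j413), |Γ_s| = 0.837
VSWR = (1 + |Γ_s|)/(1 − |Γ_s|)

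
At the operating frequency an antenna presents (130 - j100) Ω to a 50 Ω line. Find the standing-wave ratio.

VSWR ≈ 4.29

Γ = (Z_L − Z_0)/(Z_L + Z_0) = (80 − j100)/(180 − j100)
|Γ| = 128/206 = 0.622
VSWR = (1 + |Γ|)/(1 − |Γ|) = 1.62/0.378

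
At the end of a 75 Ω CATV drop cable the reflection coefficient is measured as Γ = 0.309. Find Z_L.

Z_L = Z_0·(1 + Γ)/(1 − Γ) = 75·(1.31)/(0.691)

Z_L ≈ 142 Ω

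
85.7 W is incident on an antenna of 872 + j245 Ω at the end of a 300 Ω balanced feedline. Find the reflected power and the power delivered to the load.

P_reflected ≈ 23.1 W; P_delivered ≈ 62.6 W

|Γ| = |(572 + j245)/(1172 + j245)| = 0.52
|Γ|² = 0.27
P_refl = |Γ|²·P_inc = 23.1 W, P_del = (1 − |Γ|²)·P_inc = 62.6 W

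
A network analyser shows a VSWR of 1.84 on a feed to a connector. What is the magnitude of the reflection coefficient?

|Γ| = (S − 1)/(S + 1) = (1.84 − 1)/(1.84 + 1) = 0.84/2.84

|Γ| ≈ 0.296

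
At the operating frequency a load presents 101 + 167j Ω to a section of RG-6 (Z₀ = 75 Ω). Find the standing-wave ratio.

Γ = (Z_L − Z_0)/(Z_L + Z_0) = (26 + j167)/(176 + j167)
|Γ| = 169/243 = 0.697
VSWR = (1 + |Γ|)/(1 − |Γ|) = 1.7/0.303

VSWR ≈ 5.59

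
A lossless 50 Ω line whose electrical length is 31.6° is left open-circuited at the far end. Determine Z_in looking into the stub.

Z_in ≈ −j81.3 Ω

tan(βl) = 0.615
For an open-circuited stub, Z_in = −jZ_0·cot(βl) = −jZ_0/tan(βl)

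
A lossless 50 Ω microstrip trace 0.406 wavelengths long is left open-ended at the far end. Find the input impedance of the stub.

Z_in ≈ +j74.6 Ω

βl = 2π × 0.406 = 146°
tan(βl) = -0.67
For an open-ended stub, Z_in = −jZ_0·cot(βl) = −jZ_0/tan(βl)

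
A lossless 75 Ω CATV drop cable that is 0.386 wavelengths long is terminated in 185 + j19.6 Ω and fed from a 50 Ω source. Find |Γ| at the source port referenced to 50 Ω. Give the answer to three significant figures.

|Γ| ≈ 0.476

βl = 2π × 0.386 = 139°
tan(βl) = -0.871
Z_in = Z_0·(Z_L + jZ_0·tanβl)/(Z_0 + jZ_L·tanβl) = 53.2 + j55.8 Ω
Γ_s = (Z_in − Z_s)/(Z_in + Z_s) = (3.16 + j55.8)/(103 + j55.8), |Γ_s| = 0.476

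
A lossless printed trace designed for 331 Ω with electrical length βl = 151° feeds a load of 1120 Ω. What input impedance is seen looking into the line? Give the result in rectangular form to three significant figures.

Z_in ≈ 324 + j424 Ω

tan(βl) = tan(151°) = -0.554
Z_in = Z_0·(Z_L + jZ_0·tanβl)/(Z_0 + jZ_L·tanβl)
     = 331·(1120 − j183)/(331 − j621)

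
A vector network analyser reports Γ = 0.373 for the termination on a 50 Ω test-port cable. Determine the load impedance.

Z_L ≈ 109 Ω

Z_L = Z_0·(1 + Γ)/(1 − Γ) = 50·(1.37)/(0.627)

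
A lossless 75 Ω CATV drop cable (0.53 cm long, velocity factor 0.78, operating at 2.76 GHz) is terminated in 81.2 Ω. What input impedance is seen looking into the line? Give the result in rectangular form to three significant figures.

Z_in ≈ 79.2 − j4.45 Ω

λ = v/f = 0.78·c / 2.76 GHz = 0.0848 m
βl = 2π·l/λ = 2π × 0.0625 = 22.5°
tan(βl) = tan(22.5°) = 0.414
Z_in = Z_0·(Z_L + jZ_0·tanβl)/(Z_0 + jZ_L·tanβl)
     = 75·(81.2 + j31.1)/(75 + j33.6)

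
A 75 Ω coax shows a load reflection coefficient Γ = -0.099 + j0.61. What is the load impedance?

Z_L ≈ 29.3 + j57.9 Ω

Z_L = Z_0·(1 + Γ)/(1 − Γ) = 75·(0.901 + j0.61)/(1.1 − j0.61)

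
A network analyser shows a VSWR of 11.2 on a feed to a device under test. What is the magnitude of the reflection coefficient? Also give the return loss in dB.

|Γ| = (S − 1)/(S + 1) = (11.2 − 1)/(11.2 + 1) = 10.2/12.2
RL = −20·log₁₀|Γ| = −20·log₁₀(0.836)

|Γ| ≈ 0.836; return loss ≈ 1.56 dB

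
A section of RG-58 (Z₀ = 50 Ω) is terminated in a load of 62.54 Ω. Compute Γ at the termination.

Γ = (Z_L − Z_0)/(Z_L + Z_0) = (62.54 − 50)/(62.54 + 50) = 12.54/112.5

Γ = 0.111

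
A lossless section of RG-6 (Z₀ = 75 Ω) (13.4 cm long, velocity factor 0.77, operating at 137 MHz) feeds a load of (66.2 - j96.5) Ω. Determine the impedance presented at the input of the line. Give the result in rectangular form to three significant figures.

λ = v/f = 0.77·c / 137 MHz = 1.69 m
βl = 2π·l/λ = 2π × 0.0795 = 28.6°
tan(βl) = tan(28.6°) = 0.545
Z_in = Z_0·(Z_L + jZ_0·tanβl)/(Z_0 + jZ_L·tanβl)
     = 75·(66.2 − j55.6)/(128 + j36.1)

Z_in ≈ 27.5 − j40.4 Ω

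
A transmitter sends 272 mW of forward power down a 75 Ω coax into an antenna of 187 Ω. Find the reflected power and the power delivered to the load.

P_reflected ≈ 49.7 mW; P_delivered ≈ 222 mW

Γ = (187 − 75)/(187 + 75) = 0.427
|Γ|² = 0.183
P_refl = |Γ|²·P_inc = 49.7 mW, P_del = (1 − |Γ|²)·P_inc = 222 mW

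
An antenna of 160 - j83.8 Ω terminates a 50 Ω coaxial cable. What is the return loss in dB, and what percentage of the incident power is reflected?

Γ = (110 − j83.8)/(210 − j83.8), |Γ| = 0.612
RL = −20·log₁₀(0.612) = 4.27 dB
P_refl/P_inc = |Γ|² = 0.374

RL ≈ 4.27 dB; 37.4% of incident power reflected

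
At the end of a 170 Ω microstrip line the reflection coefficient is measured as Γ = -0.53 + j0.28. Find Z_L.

Z_L = Z_0·(1 + Γ)/(1 − Γ) = 170·(0.47 + j0.28)/(1.53 − j0.28)

Z_L ≈ 45 + j39.4 Ω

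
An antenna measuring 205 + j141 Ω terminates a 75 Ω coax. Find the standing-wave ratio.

VSWR ≈ 4.15

Γ = (Z_L − Z_0)/(Z_L + Z_0) = (130 + j141)/(280 + j141)
|Γ| = 192/313 = 0.612
VSWR = (1 + |Γ|)/(1 − |Γ|) = 1.61/0.388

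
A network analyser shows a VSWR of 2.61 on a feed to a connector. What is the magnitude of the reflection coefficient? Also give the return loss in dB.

|Γ| ≈ 0.446; return loss ≈ 7.01 dB

|Γ| = (S − 1)/(S + 1) = (2.61 − 1)/(2.61 + 1) = 1.61/3.61
RL = −20·log₁₀|Γ| = −20·log₁₀(0.446)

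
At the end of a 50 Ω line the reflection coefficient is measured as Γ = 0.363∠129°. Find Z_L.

Z_L = Z_0·(1 + Γ)/(1 − Γ) = 50·(0.772 + j0.282)/(1.23 − j0.282)

Z_L ≈ 27.3 + j17.8 Ω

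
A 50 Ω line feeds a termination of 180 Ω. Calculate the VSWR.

VSWR ≈ 3.6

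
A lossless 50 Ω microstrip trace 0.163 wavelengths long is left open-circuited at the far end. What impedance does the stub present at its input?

Z_in ≈ −j30.4 Ω

βl = 2π × 0.163 = 58.7°
tan(βl) = 1.64
For an open-circuited stub, Z_in = −jZ_0·cot(βl) = −jZ_0/tan(βl)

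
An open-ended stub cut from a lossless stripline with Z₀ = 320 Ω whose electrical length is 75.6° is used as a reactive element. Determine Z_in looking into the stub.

Z_in ≈ −j82.2 Ω

tan(βl) = 3.89
For an open-ended stub, Z_in = −jZ_0·cot(βl) = −jZ_0/tan(βl)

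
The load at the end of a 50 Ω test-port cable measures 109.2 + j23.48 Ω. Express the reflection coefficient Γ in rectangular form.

Γ ≈ 0.385 + j0.0907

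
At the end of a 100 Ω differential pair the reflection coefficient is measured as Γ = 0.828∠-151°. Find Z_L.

Z_L ≈ 10 − j25.6 Ω

Z_L = Z_0·(1 + Γ)/(1 − Γ) = 100·(0.276 − j0.401)/(1.72 + j0.401)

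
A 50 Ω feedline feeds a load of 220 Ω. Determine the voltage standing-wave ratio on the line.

VSWR ≈ 4.4

Γ = (220 − 50)/(220 + 50) = 0.63
VSWR = (1 + 0.63)/(1 − 0.63)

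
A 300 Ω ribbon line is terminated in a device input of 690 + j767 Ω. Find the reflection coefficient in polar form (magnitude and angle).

Γ ≈ 0.687 ∠ 25.3°

Γ = (Z_L − Z_0)/(Z_L + Z_0) = (390 + j767)/(990 + j767)
|Γ| = 860/1250 = 0.687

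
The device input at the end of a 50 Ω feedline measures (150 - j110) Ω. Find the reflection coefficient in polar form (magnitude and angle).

Γ ≈ 0.651 ∠ -18.9°

Γ = (Z_L − Z_0)/(Z_L + Z_0) = (100 − j110)/(200 − j110)
|Γ| = 149/228 = 0.651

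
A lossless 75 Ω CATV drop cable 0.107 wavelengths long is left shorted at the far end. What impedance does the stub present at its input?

Z_in ≈ +j59.7 Ω

βl = 2π × 0.107 = 38.5°
tan(βl) = 0.796
For a shorted stub, Z_in = jZ_0·tan(βl)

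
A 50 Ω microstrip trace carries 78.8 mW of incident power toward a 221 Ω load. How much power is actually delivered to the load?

Γ = (221 − 50)/(221 + 50) = 0.631
|Γ|² = 0.398
P_refl = |Γ|²·P_inc = 31.4 mW, P_del = (1 − |Γ|²)·P_inc = 47.4 mW

P_delivered ≈ 47.4 mW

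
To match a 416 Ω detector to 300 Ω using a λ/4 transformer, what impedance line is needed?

Z_qwt = √(Z_0·R_L) = √(300 × 416) = √124800

Z_qwt ≈ 353 Ω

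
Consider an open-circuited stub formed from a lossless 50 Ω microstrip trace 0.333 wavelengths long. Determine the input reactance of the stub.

X_in ≈ 28.7 Ω (inductive)

βl = 2π × 0.333 = 120°
tan(βl) = -1.74
For an open-circuited stub, Z_in = −jZ_0·cot(βl) = −jZ_0/tan(βl)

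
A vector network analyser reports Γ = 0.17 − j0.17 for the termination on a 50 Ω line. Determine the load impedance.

Z_L = Z_0·(1 + Γ)/(1 − Γ) = 50·(1.17 − j0.17)/(0.83 + j0.17)

Z_L ≈ 65.6 − j23.7 Ω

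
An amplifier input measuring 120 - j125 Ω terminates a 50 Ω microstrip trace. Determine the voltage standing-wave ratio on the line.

VSWR ≈ 5.23

Γ = (Z_L − Z_0)/(Z_L + Z_0) = (70 − j125)/(170 − j125)
|Γ| = 143/211 = 0.679
VSWR = (1 + |Γ|)/(1 − |Γ|) = 1.68/0.321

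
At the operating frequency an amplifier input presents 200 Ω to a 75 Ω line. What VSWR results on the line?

VSWR ≈ 2.67

For a purely resistive load, VSWR = R_L/Z_0 or Z_0/R_L (whichever > 1) = 200/75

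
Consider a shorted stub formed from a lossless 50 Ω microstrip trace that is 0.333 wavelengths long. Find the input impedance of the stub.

Z_in ≈ −j87 Ω

βl = 2π × 0.333 = 120°
tan(βl) = -1.74
For a shorted stub, Z_in = jZ_0·tan(βl)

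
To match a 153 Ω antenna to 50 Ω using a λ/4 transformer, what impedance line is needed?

Z_qwt ≈ 87.5 Ω

Z_qwt = √(Z_0·R_L) = √(50 × 153) = √7650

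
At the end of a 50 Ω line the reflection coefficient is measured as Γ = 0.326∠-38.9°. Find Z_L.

Z_L ≈ 74.6 − j34.2 Ω

Z_L = Z_0·(1 + Γ)/(1 − Γ) = 50·(1.25 − j0.205)/(0.746 + j0.205)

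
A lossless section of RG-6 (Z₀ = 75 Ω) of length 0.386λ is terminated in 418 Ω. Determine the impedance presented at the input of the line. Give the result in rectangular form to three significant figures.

Z_in ≈ 29.9 + j80 Ω

βl = 2π × 0.386 = 139°
tan(βl) = tan(139°) = -0.871
Z_in = Z_0·(Z_L + jZ_0·tanβl)/(Z_0 + jZ_L·tanβl)
     = 75·(418 − j65.3)/(75 − j364)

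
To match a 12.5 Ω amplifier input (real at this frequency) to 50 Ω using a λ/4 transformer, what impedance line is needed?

Z_qwt ≈ 25 Ω

Z_qwt = √(Z_0·R_L) = √(50 × 12.5) = √625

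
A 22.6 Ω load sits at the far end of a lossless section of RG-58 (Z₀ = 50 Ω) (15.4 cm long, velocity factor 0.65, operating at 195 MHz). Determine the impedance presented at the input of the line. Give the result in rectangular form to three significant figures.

Z_in ≈ 49.1 + j40.4 Ω

λ = v/f = 0.65·c / 195 MHz = 1 m
βl = 2π·l/λ = 2π × 0.154 = 55.4°
tan(βl) = tan(55.4°) = 1.45
Z_in = Z_0·(Z_L + jZ_0·tanβl)/(Z_0 + jZ_L·tanβl)
     = 50·(22.6 + j72.6)/(50 + j32.8)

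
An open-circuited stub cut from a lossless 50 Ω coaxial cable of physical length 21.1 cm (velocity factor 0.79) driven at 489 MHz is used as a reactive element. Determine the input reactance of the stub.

λ = v/f = 0.79·c / 489 MHz = 0.485 m
βl = 2π·l/λ = 2π × 0.435 = 157°
tan(βl) = -0.43
For an open-circuited stub, Z_in = −jZ_0·cot(βl) = −jZ_0/tan(βl)

X_in ≈ 116 Ω (inductive)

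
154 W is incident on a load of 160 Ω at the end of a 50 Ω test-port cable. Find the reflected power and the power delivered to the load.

Γ = (160 − 50)/(160 + 50) = 0.524
|Γ|² = 0.274
P_refl = |Γ|²·P_inc = 42.3 W, P_del = (1 − |Γ|²)·P_inc = 112 W

P_reflected ≈ 42.3 W; P_delivered ≈ 112 W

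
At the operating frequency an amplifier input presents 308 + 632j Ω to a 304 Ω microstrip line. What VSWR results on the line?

Γ = (Z_L − Z_0)/(Z_L + Z_0) = (4 + j632)/(612 + j632)
|Γ| = 632/880 = 0.718
VSWR = (1 + |Γ|)/(1 − |Γ|) = 1.72/0.282

VSWR ≈ 6.1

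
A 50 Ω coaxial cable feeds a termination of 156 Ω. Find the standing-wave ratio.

For a purely resistive load, VSWR = R_L/Z_0 or Z_0/R_L (whichever > 1) = 156/50

VSWR ≈ 3.12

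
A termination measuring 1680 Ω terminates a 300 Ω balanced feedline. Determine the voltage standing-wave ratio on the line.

VSWR ≈ 5.6

For a purely resistive load, VSWR = R_L/Z_0 or Z_0/R_L (whichever > 1) = 1680/300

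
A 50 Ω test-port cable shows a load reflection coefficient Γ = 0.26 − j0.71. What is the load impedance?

Z_L ≈ 20.4 − j67.5 Ω

Z_L = Z_0·(1 + Γ)/(1 − Γ) = 50·(1.26 − j0.71)/(0.74 + j0.71)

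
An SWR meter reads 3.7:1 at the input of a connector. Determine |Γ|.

|Γ| ≈ 0.574

|Γ| = (S − 1)/(S + 1) = (3.7 − 1)/(3.7 + 1) = 2.7/4.7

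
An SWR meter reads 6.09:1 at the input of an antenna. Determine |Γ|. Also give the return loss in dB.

|Γ| ≈ 0.718; return loss ≈ 2.88 dB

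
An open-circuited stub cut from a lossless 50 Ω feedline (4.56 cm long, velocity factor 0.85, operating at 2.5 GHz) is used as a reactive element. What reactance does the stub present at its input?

X_in ≈ 145 Ω (inductive)

λ = v/f = 0.85·c / 2.5 GHz = 0.102 m
βl = 2π·l/λ = 2π × 0.447 = 161°
tan(βl) = -0.345
For an open-circuited stub, Z_in = −jZ_0·cot(βl) = −jZ_0/tan(βl)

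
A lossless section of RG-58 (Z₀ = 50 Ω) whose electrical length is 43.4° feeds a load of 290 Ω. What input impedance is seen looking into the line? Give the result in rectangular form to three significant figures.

Z_in ≈ 17.7 − j49.7 Ω

tan(βl) = tan(43.4°) = 0.946
Z_in = Z_0·(Z_L + jZ_0·tanβl)/(Z_0 + jZ_L·tanβl)
     = 50·(290 + j47.3)/(50 + j274)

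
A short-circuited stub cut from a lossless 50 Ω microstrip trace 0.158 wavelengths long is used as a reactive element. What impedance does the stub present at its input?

βl = 2π × 0.158 = 56.9°
tan(βl) = 1.53
For a short-circuited stub, Z_in = jZ_0·tan(βl)

Z_in ≈ +j76.6 Ω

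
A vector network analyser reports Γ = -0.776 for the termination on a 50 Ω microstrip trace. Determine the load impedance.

Z_L ≈ 6.31 Ω

Z_L = Z_0·(1 + Γ)/(1 − Γ) = 50·(0.224)/(1.78)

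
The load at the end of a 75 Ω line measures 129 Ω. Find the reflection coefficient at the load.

Γ = 0.265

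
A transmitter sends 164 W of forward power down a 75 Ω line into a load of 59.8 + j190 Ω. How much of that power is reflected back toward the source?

|Γ| = |(-15.2 + j190)/(134.8 + j190)| = 0.818
|Γ|² = 0.669
P_refl = |Γ|²·P_inc = 110 W, P_del = (1 − |Γ|²)·P_inc = 54.2 W

P_reflected ≈ 110 W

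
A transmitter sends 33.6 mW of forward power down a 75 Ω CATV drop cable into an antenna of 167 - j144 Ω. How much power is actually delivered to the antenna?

P_delivered ≈ 21.2 mW

|Γ| = |(92 − j144)/(242 − j144)| = 0.607
|Γ|² = 0.368
P_refl = |Γ|²·P_inc = 12.4 mW, P_del = (1 − |Γ|²)·P_inc = 21.2 mW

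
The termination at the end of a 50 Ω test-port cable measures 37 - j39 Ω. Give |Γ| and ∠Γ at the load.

Γ = (Z_L − Z_0)/(Z_L + Z_0) = (-13 − j39)/(87 − j39)
|Γ| = 41.1/95.3 = 0.431

Γ ≈ 0.431 ∠ -84.3°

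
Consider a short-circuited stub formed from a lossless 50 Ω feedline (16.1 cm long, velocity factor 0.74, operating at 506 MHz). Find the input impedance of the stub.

λ = v/f = 0.74·c / 506 MHz = 0.439 m
βl = 2π·l/λ = 2π × 0.367 = 132°
tan(βl) = -1.11
For a short-circuited stub, Z_in = jZ_0·tan(βl)

Z_in ≈ −j55.3 Ω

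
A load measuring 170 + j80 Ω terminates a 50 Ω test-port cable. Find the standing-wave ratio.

Γ = (Z_L − Z_0)/(Z_L + Z_0) = (120 + j80)/(220 + j80)
|Γ| = 144/234 = 0.616
VSWR = (1 + |Γ|)/(1 − |Γ|) = 1.62/0.384

VSWR ≈ 4.21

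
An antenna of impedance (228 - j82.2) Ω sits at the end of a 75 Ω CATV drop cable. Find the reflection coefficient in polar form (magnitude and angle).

Γ = (Z_L − Z_0)/(Z_L + Z_0) = (153 − j82.2)/(303 − j82.2)
|Γ| = 174/314 = 0.553

Γ ≈ 0.553 ∠ -13.1°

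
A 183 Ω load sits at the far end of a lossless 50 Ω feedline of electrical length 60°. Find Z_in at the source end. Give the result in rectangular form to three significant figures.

tan(βl) = tan(60°) = 1.73
Z_in = Z_0·(Z_L + jZ_0·tanβl)/(Z_0 + jZ_L·tanβl)
     = 50·(183 + j86.6)/(50 + j317)

Z_in ≈ 17.8 − j26.1 Ω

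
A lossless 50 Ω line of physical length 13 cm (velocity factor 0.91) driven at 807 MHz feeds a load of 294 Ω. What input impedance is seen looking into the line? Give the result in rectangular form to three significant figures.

Z_in ≈ 18.6 + j52.7 Ω

λ = v/f = 0.91·c / 807 MHz = 0.338 m
βl = 2π·l/λ = 2π × 0.384 = 138°
tan(βl) = tan(138°) = -0.89
Z_in = Z_0·(Z_L + jZ_0·tanβl)/(Z_0 + jZ_L·tanβl)
     = 50·(294 − j44.5)/(50 − j262)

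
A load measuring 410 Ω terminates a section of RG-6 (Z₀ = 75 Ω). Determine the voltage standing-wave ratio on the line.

VSWR ≈ 5.47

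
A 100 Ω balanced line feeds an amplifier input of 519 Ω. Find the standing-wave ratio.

VSWR ≈ 5.19

Γ = (519 − 100)/(519 + 100) = 0.677
VSWR = (1 + 0.677)/(1 − 0.677)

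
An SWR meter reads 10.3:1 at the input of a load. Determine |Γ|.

|Γ| = (S − 1)/(S + 1) = (10.3 − 1)/(10.3 + 1) = 9.3/11.3

|Γ| ≈ 0.823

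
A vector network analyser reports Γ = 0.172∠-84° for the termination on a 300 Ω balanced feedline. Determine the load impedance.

Z_L ≈ 293 − j103 Ω

Z_L = Z_0·(1 + Γ)/(1 − Γ) = 300·(1.02 − j0.171)/(0.982 + j0.171)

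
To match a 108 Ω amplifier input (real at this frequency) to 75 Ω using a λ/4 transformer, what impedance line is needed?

Z_qwt = √(Z_0·R_L) = √(75 × 108) = √8100

Z_qwt ≈ 90 Ω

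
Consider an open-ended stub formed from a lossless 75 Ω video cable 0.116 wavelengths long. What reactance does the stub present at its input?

βl = 2π × 0.116 = 41.8°
tan(βl) = 0.893
For an open-ended stub, Z_in = −jZ_0·cot(βl) = −jZ_0/tan(βl)

X_in ≈ -84 Ω (capacitive)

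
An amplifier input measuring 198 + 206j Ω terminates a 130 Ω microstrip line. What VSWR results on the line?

VSWR ≈ 3.55

Γ = (Z_L − Z_0)/(Z_L + Z_0) = (68 + j206)/(328 + j206)
|Γ| = 217/387 = 0.56
VSWR = (1 + |Γ|)/(1 − |Γ|) = 1.56/0.44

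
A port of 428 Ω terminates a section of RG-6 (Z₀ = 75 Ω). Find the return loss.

RL ≈ 3.08 dB

Γ = (428 − 75)/(428 + 75) = 0.702
RL = −20·log₁₀|Γ| = −20·log₁₀(0.702)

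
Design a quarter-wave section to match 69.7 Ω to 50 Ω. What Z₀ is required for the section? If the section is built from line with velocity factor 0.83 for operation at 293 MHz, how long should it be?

Z_qwt = √(Z_0·R_L) = √(50 × 69.7) = √3485
λ = 0.83·c/f = 0.85 m, so l = λ/4 = 0.212 m

Z_qwt ≈ 59 Ω; length ≈ 21.2 cm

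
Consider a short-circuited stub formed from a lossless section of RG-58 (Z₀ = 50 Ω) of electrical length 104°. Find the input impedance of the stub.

Z_in ≈ −j201 Ω

tan(βl) = -4.01
For a short-circuited stub, Z_in = jZ_0·tan(βl)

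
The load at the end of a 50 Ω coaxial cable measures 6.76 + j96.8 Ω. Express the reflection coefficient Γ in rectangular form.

Γ = (Z_L − Z_0)/(Z_L + Z_0) = (-43.24 + j96.8)/(56.76 + j96.8)

Γ ≈ 0.549 + j0.769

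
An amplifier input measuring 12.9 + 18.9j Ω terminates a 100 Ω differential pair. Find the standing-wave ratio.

Γ = (Z_L − Z_0)/(Z_L + Z_0) = (-87.1 + j18.9)/(112.9 + j18.9)
|Γ| = 89.1/114 = 0.779
VSWR = (1 + |Γ|)/(1 − |Γ|) = 1.78/0.221

VSWR ≈ 8.03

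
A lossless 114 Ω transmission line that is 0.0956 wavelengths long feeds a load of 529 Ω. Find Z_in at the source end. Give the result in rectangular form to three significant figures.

Z_in ≈ 70 − j144 Ω

βl = 2π × 0.0956 = 34.4°
tan(βl) = tan(34.4°) = 0.685
Z_in = Z_0·(Z_L + jZ_0·tanβl)/(Z_0 + jZ_L·tanβl)
     = 114·(529 + j78.1)/(114 + j362)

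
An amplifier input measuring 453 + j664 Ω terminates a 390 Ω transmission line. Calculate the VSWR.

VSWR ≈ 4.28

Γ = (Z_L − Z_0)/(Z_L + Z_0) = (63 + j664)/(843 + j664)
|Γ| = 667/1070 = 0.622
VSWR = (1 + |Γ|)/(1 − |Γ|) = 1.62/0.378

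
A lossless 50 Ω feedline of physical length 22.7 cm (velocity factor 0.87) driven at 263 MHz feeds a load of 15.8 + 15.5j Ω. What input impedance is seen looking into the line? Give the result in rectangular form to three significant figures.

Z_in ≈ 123 − j75.1 Ω

λ = v/f = 0.87·c / 263 MHz = 0.992 m
βl = 2π·l/λ = 2π × 0.229 = 82.3°
tan(βl) = tan(82.3°) = 7.44
Z_in = Z_0·(Z_L + jZ_0·tanβl)/(Z_0 + jZ_L·tanβl)
     = 50·(15.8 + j388)/(-65.3 + j118)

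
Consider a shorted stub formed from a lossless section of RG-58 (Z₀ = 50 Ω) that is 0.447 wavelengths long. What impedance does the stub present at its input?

Z_in ≈ −j17.3 Ω

βl = 2π × 0.447 = 161°
tan(βl) = -0.346
For a shorted stub, Z_in = jZ_0·tan(βl)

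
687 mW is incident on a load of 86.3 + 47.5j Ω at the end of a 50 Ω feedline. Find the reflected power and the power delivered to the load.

|Γ| = |(36.3 + j47.5)/(136.3 + j47.5)| = 0.414
|Γ|² = 0.172
P_refl = |Γ|²·P_inc = 118 mW, P_del = (1 − |Γ|²)·P_inc = 569 mW

P_reflected ≈ 118 mW; P_delivered ≈ 569 mW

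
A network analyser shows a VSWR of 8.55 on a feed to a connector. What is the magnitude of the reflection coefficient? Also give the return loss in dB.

|Γ| = (S − 1)/(S + 1) = (8.55 − 1)/(8.55 + 1) = 7.55/9.55
RL = −20·log₁₀|Γ| = −20·log₁₀(0.791)

|Γ| ≈ 0.791; return loss ≈ 2.04 dB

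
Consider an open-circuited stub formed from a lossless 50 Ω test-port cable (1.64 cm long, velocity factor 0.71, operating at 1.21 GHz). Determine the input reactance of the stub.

X_in ≈ -75.4 Ω (capacitive)

λ = v/f = 0.71·c / 1.21 GHz = 0.176 m
βl = 2π·l/λ = 2π × 0.0932 = 33.5°
tan(βl) = 0.663
For an open-circuited stub, Z_in = −jZ_0·cot(βl) = −jZ_0/tan(βl)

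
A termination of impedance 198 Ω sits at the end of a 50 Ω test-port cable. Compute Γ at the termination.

Γ = 0.597

Γ = (Z_L − Z_0)/(Z_L + Z_0) = (198 − 50)/(198 + 50) = 148/248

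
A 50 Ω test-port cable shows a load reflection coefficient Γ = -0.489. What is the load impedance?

Z_L ≈ 17.2 Ω

Z_L = Z_0·(1 + Γ)/(1 − Γ) = 50·(0.511)/(1.49)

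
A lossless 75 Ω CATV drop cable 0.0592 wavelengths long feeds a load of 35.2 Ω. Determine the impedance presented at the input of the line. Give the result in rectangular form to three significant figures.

βl = 2π × 0.0592 = 21.3°
tan(βl) = tan(21.3°) = 0.39
Z_in = Z_0·(Z_L + jZ_0·tanβl)/(Z_0 + jZ_L·tanβl)
     = 75·(35.2 + j29.3)/(75 + j13.7)

Z_in ≈ 39.2 + j22.1 Ω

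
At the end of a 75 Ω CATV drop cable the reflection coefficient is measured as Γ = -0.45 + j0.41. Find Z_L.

Z_L ≈ 20.8 + j27.1 Ω

Z_L = Z_0·(1 + Γ)/(1 − Γ) = 75·(0.55 + j0.41)/(1.45 − j0.41)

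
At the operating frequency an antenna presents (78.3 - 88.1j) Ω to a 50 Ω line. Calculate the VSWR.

VSWR ≈ 3.93

Γ = (Z_L − Z_0)/(Z_L + Z_0) = (28.3 − j88.1)/(128.3 − j88.1)
|Γ| = 92.5/156 = 0.595
VSWR = (1 + |Γ|)/(1 − |Γ|) = 1.59/0.405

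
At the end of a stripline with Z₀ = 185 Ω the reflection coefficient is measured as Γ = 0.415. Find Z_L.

Z_L ≈ 447 Ω

Z_L = Z_0·(1 + Γ)/(1 − Γ) = 185·(1.42)/(0.585)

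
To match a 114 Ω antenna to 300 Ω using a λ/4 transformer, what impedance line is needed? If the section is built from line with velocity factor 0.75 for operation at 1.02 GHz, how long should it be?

Z_qwt ≈ 185 Ω; length ≈ 5.51 cm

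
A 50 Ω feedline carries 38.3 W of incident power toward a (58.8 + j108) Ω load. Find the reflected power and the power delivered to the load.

P_reflected ≈ 19.1 W; P_delivered ≈ 19.2 W

|Γ| = |(8.8 + j108)/(108.8 + j108)| = 0.707
|Γ|² = 0.5
P_refl = |Γ|²·P_inc = 19.1 W, P_del = (1 − |Γ|²)·P_inc = 19.2 W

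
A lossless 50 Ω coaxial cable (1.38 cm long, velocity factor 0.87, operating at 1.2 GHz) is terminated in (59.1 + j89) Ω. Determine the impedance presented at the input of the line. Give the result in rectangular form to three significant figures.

Z_in ≈ 224 − j6.06 Ω

λ = v/f = 0.87·c / 1.2 GHz = 0.217 m
βl = 2π·l/λ = 2π × 0.0634 = 22.8°
tan(βl) = tan(22.8°) = 0.421
Z_in = Z_0·(Z_L + jZ_0·tanβl)/(Z_0 + jZ_L·tanβl)
     = 50·(59.1 + j110)/(12.5 + j24.9)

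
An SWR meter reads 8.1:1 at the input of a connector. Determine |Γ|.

|Γ| = (S − 1)/(S + 1) = (8.1 − 1)/(8.1 + 1) = 7.1/9.1

|Γ| ≈ 0.78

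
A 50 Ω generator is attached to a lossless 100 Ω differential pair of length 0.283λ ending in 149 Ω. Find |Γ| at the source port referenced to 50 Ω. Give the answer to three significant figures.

βl = 2π × 0.283 = 102°
tan(βl) = -4.75
Z_in = Z_0·(Z_L + jZ_0·tanβl)/(Z_0 + jZ_L·tanβl) = 68.7 + j11.3 Ω
Γ_s = (Z_in − Z_s)/(Z_in + Z_s) = (18.7 + j11.3)/(119 + j11.3), |Γ_s| = 0.183

|Γ| ≈ 0.183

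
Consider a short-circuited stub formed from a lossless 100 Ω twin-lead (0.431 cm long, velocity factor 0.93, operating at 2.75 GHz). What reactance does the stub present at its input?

X_in ≈ 27.3 Ω (inductive)

λ = v/f = 0.93·c / 2.75 GHz = 0.101 m
βl = 2π·l/λ = 2π × 0.0425 = 15.3°
tan(βl) = 0.273
For a short-circuited stub, Z_in = jZ_0·tan(βl)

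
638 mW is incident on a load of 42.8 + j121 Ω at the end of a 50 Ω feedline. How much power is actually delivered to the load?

P_delivered ≈ 235 mW

|Γ| = |(-7.2 + j121)/(92.8 + j121)| = 0.795
|Γ|² = 0.632
P_refl = |Γ|²·P_inc = 403 mW, P_del = (1 − |Γ|²)·P_inc = 235 mW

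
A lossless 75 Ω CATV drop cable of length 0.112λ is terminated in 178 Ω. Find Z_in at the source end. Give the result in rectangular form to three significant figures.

Z_in ≈ 60.6 − j58.3 Ω

βl = 2π × 0.112 = 40.3°
tan(βl) = tan(40.3°) = 0.849
Z_in = Z_0·(Z_L + jZ_0·tanβl)/(Z_0 + jZ_L·tanβl)
     = 75·(178 + j63.6)/(75 + j151)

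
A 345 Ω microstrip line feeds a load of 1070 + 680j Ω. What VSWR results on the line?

Γ = (Z_L − Z_0)/(Z_L + Z_0) = (725 + j680)/(1415 + j680)
|Γ| = 994/1570 = 0.633
VSWR = (1 + |Γ|)/(1 − |Γ|) = 1.63/0.367

VSWR ≈ 4.45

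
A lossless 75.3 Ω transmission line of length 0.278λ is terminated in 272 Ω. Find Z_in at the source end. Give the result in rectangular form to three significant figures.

Z_in ≈ 21.5 + j12.3 Ω

βl = 2π × 0.278 = 100°
tan(βl) = tan(100°) = -5.63
Z_in = Z_0·(Z_L + jZ_0·tanβl)/(Z_0 + jZ_L·tanβl)
     = 75.3·(272 − j424)/(75.3 − j1530)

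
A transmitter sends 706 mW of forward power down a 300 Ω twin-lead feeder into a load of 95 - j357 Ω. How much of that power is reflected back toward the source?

P_reflected ≈ 422 mW

|Γ| = |(-205 − j357)/(395 − j357)| = 0.773
|Γ|² = 0.598
P_refl = |Γ|²·P_inc = 422 mW, P_del = (1 − |Γ|²)·P_inc = 284 mW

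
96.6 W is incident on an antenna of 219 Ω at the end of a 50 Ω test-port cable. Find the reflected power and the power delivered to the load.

Γ = (219 − 50)/(219 + 50) = 0.628
|Γ|² = 0.395
P_refl = |Γ|²·P_inc = 38.1 W, P_del = (1 − |Γ|²)·P_inc = 58.5 W

P_reflected ≈ 38.1 W; P_delivered ≈ 58.5 W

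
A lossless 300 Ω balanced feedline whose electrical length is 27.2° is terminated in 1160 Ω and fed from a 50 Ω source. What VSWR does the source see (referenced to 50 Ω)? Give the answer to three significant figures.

VSWR ≈ 18.8

tan(βl) = 0.514
Z_in = Z_0·(Z_L + jZ_0·tanβl)/(Z_0 + jZ_L·tanβl) = 296 − j435 Ω
Γ_s = (Z_in − Z_s)/(Z_in + Z_s) = (246 − j435)/(346 − j435), |Γ_s| = 0.899
VSWR = (1 + |Γ_s|)/(1 − |Γ_s|)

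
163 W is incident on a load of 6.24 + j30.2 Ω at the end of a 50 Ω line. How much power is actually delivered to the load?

|Γ| = |(-43.76 + j30.2)/(56.24 + j30.2)| = 0.833
|Γ|² = 0.694
P_refl = |Γ|²·P_inc = 113 W, P_del = (1 − |Γ|²)·P_inc = 49.9 W

P_delivered ≈ 49.9 W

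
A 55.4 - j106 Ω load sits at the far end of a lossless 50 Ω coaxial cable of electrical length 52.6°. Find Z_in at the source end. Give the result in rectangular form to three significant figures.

tan(βl) = tan(52.6°) = 1.31
Z_in = Z_0·(Z_L + jZ_0·tanβl)/(Z_0 + jZ_L·tanβl)
     = 50·(55.4 − j40.6)/(189 + j72.5)

Z_in ≈ 9.19 − j14.3 Ω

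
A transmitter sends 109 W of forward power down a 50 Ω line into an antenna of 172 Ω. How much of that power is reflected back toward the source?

Γ = (172 − 50)/(172 + 50) = 0.55
|Γ|² = 0.302
P_refl = |Γ|²·P_inc = 32.9 W, P_del = (1 − |Γ|²)·P_inc = 76.1 W

P_reflected ≈ 32.9 W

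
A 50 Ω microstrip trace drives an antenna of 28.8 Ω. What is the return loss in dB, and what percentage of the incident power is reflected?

Γ = (28.8 − 50)/(28.8 + 50) = -0.269
RL = −20·log₁₀(0.269) = 11.4 dB
P_refl/P_inc = |Γ|² = 0.0724

RL ≈ 11.4 dB; 7.24% of incident power reflected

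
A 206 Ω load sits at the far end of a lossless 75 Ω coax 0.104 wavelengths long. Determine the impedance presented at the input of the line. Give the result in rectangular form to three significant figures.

βl = 2π × 0.104 = 37.4°
tan(βl) = tan(37.4°) = 0.766
Z_in = Z_0·(Z_L + jZ_0·tanβl)/(Z_0 + jZ_L·tanβl)
     = 75·(206 + j57.4)/(75 + j158)

Z_in ≈ 60.3 − j69.3 Ω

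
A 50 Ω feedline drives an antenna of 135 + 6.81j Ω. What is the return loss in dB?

Γ = (85 + j6.81)/(185 + j6.81), |Γ| = 0.461
RL = −20·log₁₀|Γ| = −20·log₁₀(0.461)

RL ≈ 6.73 dB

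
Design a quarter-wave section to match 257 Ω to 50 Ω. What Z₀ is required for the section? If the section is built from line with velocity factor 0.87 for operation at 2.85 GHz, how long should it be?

Z_qwt ≈ 113 Ω; length ≈ 2.29 cm

Z_qwt = √(Z_0·R_L) = √(50 × 257) = √12850
λ = 0.87·c/f = 0.0916 m, so l = λ/4 = 0.0229 m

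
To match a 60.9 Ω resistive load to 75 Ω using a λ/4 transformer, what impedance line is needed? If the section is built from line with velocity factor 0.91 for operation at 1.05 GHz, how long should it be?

Z_qwt ≈ 67.6 Ω; length ≈ 6.5 cm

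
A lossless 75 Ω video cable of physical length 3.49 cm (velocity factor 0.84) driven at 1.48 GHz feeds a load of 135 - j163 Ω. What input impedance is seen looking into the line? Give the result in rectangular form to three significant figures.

λ = v/f = 0.84·c / 1.48 GHz = 0.17 m
βl = 2π·l/λ = 2π × 0.205 = 73.8°
tan(βl) = tan(73.8°) = 3.44
Z_in = Z_0·(Z_L + jZ_0·tanβl)/(Z_0 + jZ_L·tanβl)
     = 75·(135 + j95)/(636 + j464)

Z_in ≈ 15.7 − j0.281 Ω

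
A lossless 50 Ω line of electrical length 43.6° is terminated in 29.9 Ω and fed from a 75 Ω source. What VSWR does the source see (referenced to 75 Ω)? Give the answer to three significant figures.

tan(βl) = 0.952
Z_in = Z_0·(Z_L + jZ_0·tanβl)/(Z_0 + jZ_L·tanβl) = 43.1 + j23.1 Ω
Γ_s = (Z_in − Z_s)/(Z_in + Z_s) = (-31.9 + j23.1)/(118 + j23.1), |Γ_s| = 0.328
VSWR = (1 + |Γ_s|)/(1 − |Γ_s|)

VSWR ≈ 1.97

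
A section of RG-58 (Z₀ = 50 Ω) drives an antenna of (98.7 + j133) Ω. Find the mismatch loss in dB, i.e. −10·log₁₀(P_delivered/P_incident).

mismatch loss ≈ 3.05 dB

Γ = (48.7 + j133)/(148.7 + j133), |Γ| = 0.71
|Γ|² = 0.504, so P_del/P_inc = 1 − |Γ|² = 0.496
ML = −10·log₁₀(1 − |Γ|²)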